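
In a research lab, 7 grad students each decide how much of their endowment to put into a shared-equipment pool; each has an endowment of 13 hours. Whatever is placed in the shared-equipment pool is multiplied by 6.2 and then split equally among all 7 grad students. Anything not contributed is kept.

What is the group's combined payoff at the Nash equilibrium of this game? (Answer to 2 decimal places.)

Each contributed unit returns 6.2/7 = 0.8857 to its contributor — below 1 — so contributing 0 is dominant for every player. At the Nash equilibrium everyone keeps their 13, and the group total is 7 × 13 = 91.

91.00 hours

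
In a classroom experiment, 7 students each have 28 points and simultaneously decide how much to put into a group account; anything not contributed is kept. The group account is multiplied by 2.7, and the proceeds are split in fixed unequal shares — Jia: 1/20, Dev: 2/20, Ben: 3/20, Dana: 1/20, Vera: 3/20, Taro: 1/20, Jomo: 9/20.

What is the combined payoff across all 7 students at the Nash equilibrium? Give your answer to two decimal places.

Player j's private return per contributed unit is 2.7 × (j's share). Contributing is weakly dominant for j when that share is at least 1/2.7 = 0.3704, and contributing 0 is dominant otherwise.
Jomo alone (share 9/20) is above the threshold, contributing 28; the remaining 6 contribute 0. Total contributed: 28.
The group account pays out 2.7 × 28 = 75.60 in total (split across the unequal shares, but the aggregate is all that matters for the group sum).
The 6 free-riders keep 28 each, adding 168. Group total = 168 + 75.60 = 243.60.

243.60 points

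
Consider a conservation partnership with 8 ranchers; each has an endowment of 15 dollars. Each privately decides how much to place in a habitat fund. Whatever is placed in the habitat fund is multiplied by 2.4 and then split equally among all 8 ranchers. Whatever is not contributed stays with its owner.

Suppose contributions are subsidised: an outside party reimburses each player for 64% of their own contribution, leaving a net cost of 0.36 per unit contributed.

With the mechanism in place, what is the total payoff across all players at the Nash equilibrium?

120.00 dollars

With the mechanism, a contributed unit returns (2.4/8) / 0.36 = 0.8333 per unit of net cost — still below 1 — so contributing 0 remains dominant for every player.
Everyone keeps their endowment and the group total is 8 × 15 = 120.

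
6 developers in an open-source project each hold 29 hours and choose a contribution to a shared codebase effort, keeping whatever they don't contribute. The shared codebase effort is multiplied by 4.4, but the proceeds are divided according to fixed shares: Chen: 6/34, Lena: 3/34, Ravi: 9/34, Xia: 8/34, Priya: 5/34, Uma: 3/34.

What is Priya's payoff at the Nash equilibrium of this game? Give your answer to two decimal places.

66.53 hours

For player j, contributing a unit is worthwhile iff 4.4 × (j's share) ≥ 1, i.e. iff j's share is at least 0.2273.
The shares above 0.2273 belong to Ravi and Xia, contributing 29 each; the remaining 4 contribute 0. Total contributed: 58.
Priya keeps 29 and receives 4.4 × 58 × 5/34 = 37.53 from the shared codebase effort, for a payoff of 66.53.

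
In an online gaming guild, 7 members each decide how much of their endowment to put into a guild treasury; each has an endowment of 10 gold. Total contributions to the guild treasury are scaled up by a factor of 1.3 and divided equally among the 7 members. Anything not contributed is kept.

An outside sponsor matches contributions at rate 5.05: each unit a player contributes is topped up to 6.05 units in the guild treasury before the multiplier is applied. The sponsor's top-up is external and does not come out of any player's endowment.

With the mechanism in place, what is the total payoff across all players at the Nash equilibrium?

With the mechanism, a contributed unit returns 1.3 × 6.05 / 7 = 1.1236 per unit of net cost to the contributor — now above 1 — so contributing fully is weakly dominant for every player.
So the Nash equilibrium is full contribution by all 7; the group earns 1.3 × 6.05 × 70 = 550.55.

550.55 gold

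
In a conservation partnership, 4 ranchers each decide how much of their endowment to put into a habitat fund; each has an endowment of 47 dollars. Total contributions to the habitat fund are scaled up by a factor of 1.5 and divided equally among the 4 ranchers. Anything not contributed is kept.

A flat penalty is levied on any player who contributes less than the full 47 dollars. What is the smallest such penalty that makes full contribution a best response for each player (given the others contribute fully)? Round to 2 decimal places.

Given the others contribute fully, the best deviation is to contribute 0 (any partial contribution still incurs the fine and gives up units whose private return 0.3750 is below 1).
Deviating from 47 to 0 saves 47 dollars but forfeits the deviator's share of the drop in the habitat fund: 1.5/4 × 47 = 17.62.
So the deviation gain is 47 − 17.62 = 29.38, and the fine must be at least 29.38 dollars to wipe it out.

29.38 dollars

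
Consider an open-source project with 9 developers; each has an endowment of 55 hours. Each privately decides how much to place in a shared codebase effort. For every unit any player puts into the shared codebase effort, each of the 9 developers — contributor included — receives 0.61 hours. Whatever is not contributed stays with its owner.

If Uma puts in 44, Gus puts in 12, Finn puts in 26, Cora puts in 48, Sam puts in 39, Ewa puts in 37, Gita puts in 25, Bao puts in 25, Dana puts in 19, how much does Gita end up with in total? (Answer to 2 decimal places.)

Total contributed: 44 + 12 + 26 + 48 + 39 + 37 + 25 + 25 + 19 = 275.
Each receives 0.61 × 275 = 167.75 from the shared codebase effort.
Gita keeps 55 − 25 = 30, so Gita's payoff is 30 + 167.75 = 197.75.

197.75 hours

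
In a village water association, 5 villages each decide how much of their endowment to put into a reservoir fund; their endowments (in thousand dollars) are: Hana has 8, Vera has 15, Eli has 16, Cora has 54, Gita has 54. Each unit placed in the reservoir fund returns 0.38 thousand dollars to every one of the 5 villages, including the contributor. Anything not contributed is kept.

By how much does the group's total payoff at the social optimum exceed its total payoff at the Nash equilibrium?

132.30 thousand dollars

The private return per contributed unit is 0.38 < 1 for everyone, so the Nash equilibrium is zero contribution and the group total is Σ E_j = 8 + 15 + 16 + 54 + 54 = 147.
Each contributed unit returns 1.900 to the group, so the social optimum is full contribution by everyone: group total = 1.900 × 147 = 279.30.
Efficiency loss = (1.900 − 1) × 147 = 132.30.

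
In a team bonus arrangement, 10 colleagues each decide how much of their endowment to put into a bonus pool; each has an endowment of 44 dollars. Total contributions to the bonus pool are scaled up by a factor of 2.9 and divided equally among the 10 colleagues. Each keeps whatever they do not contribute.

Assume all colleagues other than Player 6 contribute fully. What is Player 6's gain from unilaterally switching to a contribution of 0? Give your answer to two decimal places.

31.24 dollars

Switching from a contribution of 44 to 0 lets Player 6 keep an extra 44 dollars, but lowers the bonus pool by 44, which costs Player 6 their own share of that drop: 2.9/10 × 44 = 12.76.
Net gain = 44 − 12.76 = 31.24. The private return per contributed unit (0.2900) is below 1, so free-riding is indeed the best response regardless of what the others do.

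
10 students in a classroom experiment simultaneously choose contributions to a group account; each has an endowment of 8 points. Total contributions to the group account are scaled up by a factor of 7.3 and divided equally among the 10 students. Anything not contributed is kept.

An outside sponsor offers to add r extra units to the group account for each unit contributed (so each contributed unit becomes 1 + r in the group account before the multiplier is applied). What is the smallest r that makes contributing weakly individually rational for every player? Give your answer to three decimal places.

0.370

With matching at rate r, one contributed unit becomes (1 + r) in the group account and returns 7.3 × (1 + r) / 10 to the contributor.
Setting this equal to 1: 1 + r = 10/7.3 = 1.3699.
So the minimum matching rate is r = 1.3699 − 1 = 0.370.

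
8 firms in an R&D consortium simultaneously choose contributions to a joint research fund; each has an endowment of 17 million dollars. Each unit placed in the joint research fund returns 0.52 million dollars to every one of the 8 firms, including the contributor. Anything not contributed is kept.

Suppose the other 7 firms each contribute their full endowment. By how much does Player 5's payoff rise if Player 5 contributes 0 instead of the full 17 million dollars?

Switching from a contribution of 17 to 0 lets Player 5 keep an extra 17 million dollars, but lowers the joint research fund by 17, which costs Player 5 their own share of that drop: 0.52 × 17 = 8.84.
Net gain = 17 − 8.84 = 8.16. The private return per contributed unit (0.52) is below 1, so free-riding is indeed the best response regardless of what the others do.

8.16 million dollars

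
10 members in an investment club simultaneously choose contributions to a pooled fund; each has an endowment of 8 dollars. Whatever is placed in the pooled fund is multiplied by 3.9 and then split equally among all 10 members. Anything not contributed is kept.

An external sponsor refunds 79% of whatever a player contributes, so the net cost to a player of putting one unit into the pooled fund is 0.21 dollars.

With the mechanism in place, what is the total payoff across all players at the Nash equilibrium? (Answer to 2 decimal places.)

With the mechanism, a contributed unit returns (3.9/10) / 0.21 = 1.8571 per unit of net cost to the contributor — now above 1 — so contributing fully is weakly dominant for every player.
So the Nash equilibrium is full contribution by all 10; the group earns 10 × (8 × 0.79 + 3.9 × 8) = 375.20.

375.20 dollars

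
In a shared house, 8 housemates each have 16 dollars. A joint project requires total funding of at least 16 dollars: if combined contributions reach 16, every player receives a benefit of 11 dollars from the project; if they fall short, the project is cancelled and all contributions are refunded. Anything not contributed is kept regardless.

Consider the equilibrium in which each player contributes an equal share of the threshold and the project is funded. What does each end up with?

25 dollars

Equal share of the threshold: 16/8 = 2.
At this profile no one gains by cutting their contribution: any cut drops the total below 16, the project is cancelled, contributions are refunded, and the deviator ends with 16, which is less than 16 − 2 + 11 = 25. Contributing more than 2 just wastes the excess. So contributing exactly 2 is a best response.
Each player's payoff: 16 − 2 + 11 = 25.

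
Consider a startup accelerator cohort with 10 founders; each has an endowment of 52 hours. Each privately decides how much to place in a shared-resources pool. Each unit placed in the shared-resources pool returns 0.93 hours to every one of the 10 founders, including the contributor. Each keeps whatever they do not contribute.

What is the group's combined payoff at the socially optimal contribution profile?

Each contributed unit returns 9.300 to the group as a whole (0.93 to each of 10 players), which exceeds 1, so the social optimum is full contribution: group total = 9.300 × 520 = 4836.00.

4836.00 hours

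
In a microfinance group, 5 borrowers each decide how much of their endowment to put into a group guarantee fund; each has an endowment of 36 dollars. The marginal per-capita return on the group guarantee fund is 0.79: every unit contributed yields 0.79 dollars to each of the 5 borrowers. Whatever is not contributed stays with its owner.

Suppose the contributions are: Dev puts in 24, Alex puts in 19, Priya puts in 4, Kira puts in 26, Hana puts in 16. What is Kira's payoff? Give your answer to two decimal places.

80.31 dollars

Total contributed: 24 + 19 + 4 + 26 + 16 = 89.
Each receives 0.79 × 89 = 70.31 from the group guarantee fund.
Kira keeps 36 − 26 = 10, so Kira's payoff is 10 + 70.31 = 80.31.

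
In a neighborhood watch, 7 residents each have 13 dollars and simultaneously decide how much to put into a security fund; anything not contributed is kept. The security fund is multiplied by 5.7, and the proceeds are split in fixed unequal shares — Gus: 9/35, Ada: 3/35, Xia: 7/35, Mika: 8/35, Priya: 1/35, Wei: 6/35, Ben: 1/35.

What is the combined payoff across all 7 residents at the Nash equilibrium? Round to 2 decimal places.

For player j, contributing a unit is worthwhile iff 5.7 × (j's share) ≥ 1, i.e. iff j's share is at least 0.1754.
Gus, Xia and Mika clear that bar, contributing 13 each; the remaining 4 contribute 0. Total contributed: 39.
The security fund pays out 5.7 × 39 = 222.30 in total (split across the unequal shares, but the aggregate is all that matters for the group sum).
The 4 free-riders keep 13 each, adding 52. Group total = 52 + 222.30 = 274.30.

274.30 dollars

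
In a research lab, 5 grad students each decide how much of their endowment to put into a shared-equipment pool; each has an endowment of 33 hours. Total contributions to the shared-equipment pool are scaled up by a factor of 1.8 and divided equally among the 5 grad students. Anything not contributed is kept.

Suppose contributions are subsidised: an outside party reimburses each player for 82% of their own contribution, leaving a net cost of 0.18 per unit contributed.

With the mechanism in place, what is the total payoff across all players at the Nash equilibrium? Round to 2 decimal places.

432.30 hours

The effective private return per unit is now (1.8/5) / 0.18 = 2.0000 > 1, so every player's dominant strategy flips to full contribution.
So the Nash equilibrium is full contribution by all 5; the group earns 5 × (33 × 0.82 + 1.8 × 33) = 432.30.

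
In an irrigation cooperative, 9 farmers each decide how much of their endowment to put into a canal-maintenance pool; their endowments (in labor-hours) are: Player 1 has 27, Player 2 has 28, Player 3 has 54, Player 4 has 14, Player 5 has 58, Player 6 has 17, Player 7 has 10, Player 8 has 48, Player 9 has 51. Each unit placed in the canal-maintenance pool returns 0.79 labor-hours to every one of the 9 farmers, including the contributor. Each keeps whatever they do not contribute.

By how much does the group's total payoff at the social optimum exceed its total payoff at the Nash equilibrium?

1875.77 labor-hours

The private return per contributed unit is 0.79 < 1 for everyone, so the Nash equilibrium is zero contribution and the group total is Σ E_j = 27 + 28 + 54 + 14 + 58 + 17 + 10 + 48 + 51 = 307.
Each contributed unit returns 7.110 to the group, so the social optimum is full contribution by everyone: group total = 7.110 × 307 = 2182.77.
Efficiency loss = (7.110 − 1) × 307 = 1875.77.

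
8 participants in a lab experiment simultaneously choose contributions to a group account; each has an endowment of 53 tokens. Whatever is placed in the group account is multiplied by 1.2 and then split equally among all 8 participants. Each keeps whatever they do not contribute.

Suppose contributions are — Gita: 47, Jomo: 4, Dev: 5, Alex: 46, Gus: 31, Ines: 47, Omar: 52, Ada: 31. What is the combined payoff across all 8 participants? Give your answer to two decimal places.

476.60 tokens

Total contributed: 47 + 4 + 5 + 46 + 31 + 47 + 52 + 31 = 263; total kept: 8 × 53 − 263 = 161.
The group account pays out 1.2 × 263 = 315.60 in aggregate.
Group total = 161 + 315.60 = 476.60.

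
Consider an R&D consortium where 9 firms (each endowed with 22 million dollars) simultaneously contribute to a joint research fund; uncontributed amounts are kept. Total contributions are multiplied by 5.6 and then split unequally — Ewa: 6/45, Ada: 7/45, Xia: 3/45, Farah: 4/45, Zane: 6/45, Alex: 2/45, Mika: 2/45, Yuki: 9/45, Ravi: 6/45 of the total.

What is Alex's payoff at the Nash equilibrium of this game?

27.48 million dollars

A player with share s gets back 5.6·s per unit contributed, so full contribution is dominant for anyone with s > 1/5.6 = 0.1786 and zero contribution is dominant for anyone below.
The only share above 0.1786 is Yuki's 9/45, contributing 22; the remaining 8 contribute 0. Total contributed: 22.
Alex keeps 22 and receives 5.6 × 22 × 2/45 = 5.48 from the joint research fund, for a payoff of 27.48.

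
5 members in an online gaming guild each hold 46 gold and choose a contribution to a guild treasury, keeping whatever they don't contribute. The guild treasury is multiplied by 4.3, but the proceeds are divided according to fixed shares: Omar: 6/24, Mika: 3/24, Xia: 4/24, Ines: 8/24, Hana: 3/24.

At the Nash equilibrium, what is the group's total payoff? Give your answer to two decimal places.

For player j, contributing a unit is worthwhile iff 4.3 × (j's share) ≥ 1, i.e. iff j's share is at least 0.2326.
Omar and Ines are above the threshold, contributing 46 each; the remaining 3 contribute 0. Total contributed: 92.
The guild treasury pays out 4.3 × 92 = 395.60 in total (split across the unequal shares, but the aggregate is all that matters for the group sum).
The 3 free-riders keep 46 each, adding 138. Group total = 138 + 395.60 = 533.60.

533.60 gold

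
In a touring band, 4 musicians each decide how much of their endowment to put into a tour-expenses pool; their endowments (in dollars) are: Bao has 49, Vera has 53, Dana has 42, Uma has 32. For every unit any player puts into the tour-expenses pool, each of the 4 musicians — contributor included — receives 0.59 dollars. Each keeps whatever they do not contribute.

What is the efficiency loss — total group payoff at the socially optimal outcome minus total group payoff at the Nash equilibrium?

The private return per contributed unit is 0.59 < 1 for everyone, so the Nash equilibrium is zero contribution and the group total is Σ E_j = 49 + 53 + 42 + 32 = 176.
Each contributed unit returns 2.360 to the group, so the social optimum is full contribution by everyone: group total = 2.360 × 176 = 415.36.
Efficiency loss = (2.360 − 1) × 176 = 239.36.

239.36 dollars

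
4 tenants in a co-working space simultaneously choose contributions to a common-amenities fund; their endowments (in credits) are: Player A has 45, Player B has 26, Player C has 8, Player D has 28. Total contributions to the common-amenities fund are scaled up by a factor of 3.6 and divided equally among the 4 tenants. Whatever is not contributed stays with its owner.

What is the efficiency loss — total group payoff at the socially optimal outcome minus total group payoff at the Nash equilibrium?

278.20 credits

The private return per contributed unit is 3.6/4 = 0.9000 < 1 for every player regardless of endowment, so the Nash equilibrium is zero contribution and the group total is Σ E_j = 45 + 26 + 8 + 28 = 107.
Each contributed unit returns 3.600 to the group, so the social optimum is full contribution by everyone: group total = 3.600 × 107 = 385.20.
Efficiency loss = (3.600 − 1) × 107 = 278.20.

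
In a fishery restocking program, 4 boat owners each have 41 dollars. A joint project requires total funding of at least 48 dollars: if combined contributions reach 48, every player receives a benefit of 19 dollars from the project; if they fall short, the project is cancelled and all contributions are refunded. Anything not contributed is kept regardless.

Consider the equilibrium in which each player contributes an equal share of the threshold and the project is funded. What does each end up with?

48 dollars

Equal share of the threshold: 48/4 = 12.
At this profile no one gains by cutting their contribution: any cut drops the total below 48, the project is cancelled, contributions are refunded, and the deviator ends with 41, which is less than 41 − 12 + 19 = 48. Contributing more than 12 just wastes the excess. So contributing exactly 12 is a best response.
Each player's payoff: 41 − 12 + 19 = 48.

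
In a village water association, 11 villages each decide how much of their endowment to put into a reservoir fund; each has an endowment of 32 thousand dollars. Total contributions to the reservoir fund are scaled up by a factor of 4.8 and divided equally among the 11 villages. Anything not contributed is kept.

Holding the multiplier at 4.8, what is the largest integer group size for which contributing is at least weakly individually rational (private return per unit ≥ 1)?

4

Private return per unit is 4.8/(group size), which is ≥ 1 whenever the group size is ≤ 4.8.
The largest such integer is 4.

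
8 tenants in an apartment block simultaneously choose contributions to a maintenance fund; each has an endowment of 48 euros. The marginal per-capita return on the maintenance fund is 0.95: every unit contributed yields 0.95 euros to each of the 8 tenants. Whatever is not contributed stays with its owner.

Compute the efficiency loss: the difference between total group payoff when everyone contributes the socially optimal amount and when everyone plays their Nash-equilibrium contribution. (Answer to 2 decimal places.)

The private return per contributed unit is 0.95 < 1, so contributing 0 is dominant for every player. At the Nash equilibrium everyone keeps their 48, and the group total is 8 × 48 = 384.
Each contributed unit returns 7.600 to the group as a whole (0.95 to each of 8 players), which exceeds 1, so the social optimum is full contribution: group total = 7.600 × 384 = 2918.40.
Efficiency loss = 2918.40 − 384 = 2534.40.

2534.40 euros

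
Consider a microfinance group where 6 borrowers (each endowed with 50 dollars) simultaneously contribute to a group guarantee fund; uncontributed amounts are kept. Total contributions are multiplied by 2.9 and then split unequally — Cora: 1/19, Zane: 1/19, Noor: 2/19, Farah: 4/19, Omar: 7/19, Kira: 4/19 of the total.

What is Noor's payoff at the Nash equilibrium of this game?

65.26 dollars

Player j's private return per contributed unit is 2.9 × (j's share). Contributing is weakly dominant for j when that share is at least 1/2.9 = 0.3448, and contributing 0 is dominant otherwise.
The only share above 0.3448 is Omar's 7/19, contributing 50; the remaining 5 contribute 0. Total contributed: 50.
Noor keeps 50 and receives 2.9 × 50 × 2/19 = 15.26 from the group guarantee fund, for a payoff of 65.26.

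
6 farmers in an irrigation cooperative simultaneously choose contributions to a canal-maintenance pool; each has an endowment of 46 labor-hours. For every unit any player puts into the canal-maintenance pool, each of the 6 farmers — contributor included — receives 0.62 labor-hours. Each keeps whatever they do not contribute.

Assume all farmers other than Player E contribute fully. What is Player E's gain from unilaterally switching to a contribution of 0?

17.48 labor-hours

Switching from a contribution of 46 to 0 lets Player E keep an extra 46 labor-hours, but lowers the canal-maintenance pool by 46, which costs Player E their own share of that drop: 0.62 × 46 = 28.52.
Net gain = 46 − 28.52 = 17.48. The private return per contributed unit (0.62) is below 1, so free-riding is indeed the best response regardless of what the others do.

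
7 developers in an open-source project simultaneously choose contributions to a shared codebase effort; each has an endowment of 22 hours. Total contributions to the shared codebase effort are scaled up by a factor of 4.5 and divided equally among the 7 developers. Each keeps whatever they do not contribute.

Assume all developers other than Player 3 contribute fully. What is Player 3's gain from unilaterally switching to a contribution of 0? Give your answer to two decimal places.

7.86 hours

Switching from a contribution of 22 to 0 lets Player 3 keep an extra 22 hours, but lowers the shared codebase effort by 22, which costs Player 3 their own share of that drop: 4.5/7 × 22 = 14.14.
Net gain = 22 − 14.14 = 7.86. The private return per contributed unit (0.6429) is below 1, so free-riding is indeed the best response regardless of what the others do.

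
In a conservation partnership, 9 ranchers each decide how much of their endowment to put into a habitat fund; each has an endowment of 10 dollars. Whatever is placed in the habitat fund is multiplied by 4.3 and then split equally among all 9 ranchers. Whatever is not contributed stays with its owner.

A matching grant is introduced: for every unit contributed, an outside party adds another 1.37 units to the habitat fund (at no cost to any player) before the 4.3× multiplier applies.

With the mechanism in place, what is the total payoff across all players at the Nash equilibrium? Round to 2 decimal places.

With the mechanism, a contributed unit returns 4.3 × 2.37 / 9 = 1.1323 per unit of net cost to the contributor — now above 1 — so contributing fully is weakly dominant for every player.
At the Nash equilibrium everyone contributes 10. Group total payoff = 4.3 × 2.37 × 90 = 917.19.

917.19 dollars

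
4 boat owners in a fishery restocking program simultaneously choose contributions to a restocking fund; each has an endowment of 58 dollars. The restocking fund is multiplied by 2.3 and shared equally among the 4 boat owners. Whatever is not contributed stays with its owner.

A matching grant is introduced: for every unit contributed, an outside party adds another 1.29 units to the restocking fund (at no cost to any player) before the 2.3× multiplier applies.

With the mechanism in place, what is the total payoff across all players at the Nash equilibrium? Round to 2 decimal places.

1221.94 dollars

Under the mechanism each unit contributed yields 2.3 × 2.29 / 4 = 1.3168 back to its contributor per unit of net cost, which exceeds 1, making full contribution the dominant choice for everyone.
At the Nash equilibrium everyone contributes 58. Group total payoff = 2.3 × 2.29 × 232 = 1221.94.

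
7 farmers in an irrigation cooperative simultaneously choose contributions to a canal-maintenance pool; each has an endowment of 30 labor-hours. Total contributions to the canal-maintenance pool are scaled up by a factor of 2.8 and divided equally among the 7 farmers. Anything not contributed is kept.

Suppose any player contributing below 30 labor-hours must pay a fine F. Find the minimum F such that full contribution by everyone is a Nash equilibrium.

18.00 labor-hours

Given the others contribute fully, the best deviation is to contribute 0 (any partial contribution still incurs the fine and gives up units whose private return 0.4000 is below 1).
Deviating from 30 to 0 saves 30 labor-hours but forfeits the deviator's share of the drop in the canal-maintenance pool: 2.8/7 × 30 = 12.00.
So the deviation gain is 30 − 12.00 = 18.00, and the fine must be at least 18.00 labor-hours to wipe it out.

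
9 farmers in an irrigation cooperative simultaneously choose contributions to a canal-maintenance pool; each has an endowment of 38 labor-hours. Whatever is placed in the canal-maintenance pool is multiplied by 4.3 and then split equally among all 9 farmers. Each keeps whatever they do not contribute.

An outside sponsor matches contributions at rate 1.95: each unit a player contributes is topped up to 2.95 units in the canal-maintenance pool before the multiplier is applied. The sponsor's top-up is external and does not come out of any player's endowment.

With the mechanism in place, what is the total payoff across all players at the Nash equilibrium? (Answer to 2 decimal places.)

With the mechanism, a contributed unit returns 4.3 × 2.95 / 9 = 1.4094 per unit of net cost to the contributor — now above 1 — so contributing fully is weakly dominant for every player.
So the Nash equilibrium is full contribution by all 9; the group earns 4.3 × 2.95 × 342 = 4338.27.

4338.27 labor-hours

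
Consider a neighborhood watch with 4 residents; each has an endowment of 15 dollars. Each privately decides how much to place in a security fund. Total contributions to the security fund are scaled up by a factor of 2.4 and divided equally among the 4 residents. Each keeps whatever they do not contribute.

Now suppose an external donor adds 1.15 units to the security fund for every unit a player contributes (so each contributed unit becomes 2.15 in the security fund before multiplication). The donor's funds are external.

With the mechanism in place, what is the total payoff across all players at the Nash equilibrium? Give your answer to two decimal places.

309.60 dollars

With the mechanism, a contributed unit returns 2.4 × 2.15 / 4 = 1.2900 per unit of net cost to the contributor — now above 1 — so contributing fully is weakly dominant for every player.
At the Nash equilibrium everyone contributes 15. Group total payoff = 2.4 × 2.15 × 60 = 309.60.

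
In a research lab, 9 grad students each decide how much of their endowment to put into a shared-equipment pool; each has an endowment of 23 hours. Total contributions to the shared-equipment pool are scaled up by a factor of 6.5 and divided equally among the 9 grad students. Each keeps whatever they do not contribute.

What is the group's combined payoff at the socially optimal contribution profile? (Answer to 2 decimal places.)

1345.50 hours

Each contributed unit returns 6.500 to the group as a whole (0.7222 to each of 9 players), which exceeds 1, so the social optimum is full contribution: group total = 6.500 × 207 = 1345.50.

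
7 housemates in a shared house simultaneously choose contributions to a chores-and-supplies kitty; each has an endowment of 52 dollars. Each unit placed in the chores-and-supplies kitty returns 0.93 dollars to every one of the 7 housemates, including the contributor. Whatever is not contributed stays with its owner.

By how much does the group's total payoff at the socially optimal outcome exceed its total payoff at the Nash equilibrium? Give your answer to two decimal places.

The private return per contributed unit is 0.93 < 1, so contributing 0 is dominant for every player. At the Nash equilibrium everyone keeps their 52, and the group total is 7 × 52 = 364.
Each contributed unit returns 6.510 to the group as a whole (0.93 to each of 7 players), which exceeds 1, so the social optimum is full contribution: group total = 6.510 × 364 = 2369.64.
Efficiency loss = 2369.64 − 364 = 2005.64.

2005.64 dollars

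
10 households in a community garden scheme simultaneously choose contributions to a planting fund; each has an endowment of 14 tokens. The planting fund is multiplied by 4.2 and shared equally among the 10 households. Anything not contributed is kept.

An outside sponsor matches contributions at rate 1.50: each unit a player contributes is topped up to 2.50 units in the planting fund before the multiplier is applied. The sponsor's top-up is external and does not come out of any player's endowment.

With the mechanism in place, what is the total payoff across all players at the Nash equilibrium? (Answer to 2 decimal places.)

With the mechanism, a contributed unit returns 4.2 × 2.50 / 10 = 1.0500 per unit of net cost to the contributor — now above 1 — so contributing fully is weakly dominant for every player.
At the Nash equilibrium everyone contributes 14. Group total payoff = 4.2 × 2.50 × 140 = 1470.00.

1470.00 tokens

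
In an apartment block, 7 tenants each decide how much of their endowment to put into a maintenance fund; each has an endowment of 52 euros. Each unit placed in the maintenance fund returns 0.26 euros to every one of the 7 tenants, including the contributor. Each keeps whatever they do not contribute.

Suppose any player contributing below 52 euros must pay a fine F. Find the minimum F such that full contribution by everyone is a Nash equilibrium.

38.48 euros

Given the others contribute fully, the best deviation is to contribute 0 (any partial contribution still incurs the fine and gives up units whose private return 0.26 is below 1).
Deviating from 52 to 0 saves 52 euros but forfeits the deviator's share of the drop in the maintenance fund: 0.26 × 52 = 13.52.
So the deviation gain is 52 − 13.52 = 38.48, and the fine must be at least 38.48 euros to wipe it out.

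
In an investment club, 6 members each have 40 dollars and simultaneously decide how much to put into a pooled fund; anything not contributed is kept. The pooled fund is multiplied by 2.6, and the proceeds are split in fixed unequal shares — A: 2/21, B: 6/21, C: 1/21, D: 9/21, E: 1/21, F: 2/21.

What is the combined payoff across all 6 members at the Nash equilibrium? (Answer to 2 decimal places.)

304.00 dollars

A player with share s gets back 2.6·s per unit contributed, so full contribution is dominant for anyone with s > 1/2.6 = 0.3846 and zero contribution is dominant for anyone below.
D alone (share 9/21) is above the threshold, contributing 40; the remaining 5 contribute 0. Total contributed: 40.
The pooled fund pays out 2.6 × 40 = 104.00 in total (split across the unequal shares, but the aggregate is all that matters for the group sum).
The 5 free-riders keep 40 each, adding 200. Group total = 200 + 104.00 = 304.00.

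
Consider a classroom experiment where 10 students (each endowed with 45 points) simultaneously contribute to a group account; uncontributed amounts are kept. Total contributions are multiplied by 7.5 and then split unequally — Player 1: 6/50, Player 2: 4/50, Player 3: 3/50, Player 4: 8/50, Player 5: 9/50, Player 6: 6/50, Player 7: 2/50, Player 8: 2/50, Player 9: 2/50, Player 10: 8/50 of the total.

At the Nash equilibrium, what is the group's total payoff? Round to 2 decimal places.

A player with share s gets back 7.5·s per unit contributed, so full contribution is dominant for anyone with s > 1/7.5 = 0.1333 and zero contribution is dominant for anyone below.
Player 4, Player 5 and Player 10 are above the threshold, contributing 45 each; the remaining 7 contribute 0. Total contributed: 135.
The group account pays out 7.5 × 135 = 1012.50 in total (split across the unequal shares, but the aggregate is all that matters for the group sum).
The 7 free-riders keep 45 each, adding 315. Group total = 315 + 1012.50 = 1327.50.

1327.50 points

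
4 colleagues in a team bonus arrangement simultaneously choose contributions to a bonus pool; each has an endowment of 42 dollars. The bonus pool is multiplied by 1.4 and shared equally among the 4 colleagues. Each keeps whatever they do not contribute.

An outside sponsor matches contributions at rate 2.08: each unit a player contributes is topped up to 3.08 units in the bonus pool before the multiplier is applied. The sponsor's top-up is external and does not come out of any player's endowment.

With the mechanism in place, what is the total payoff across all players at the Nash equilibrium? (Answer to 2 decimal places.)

With the mechanism, a contributed unit returns 1.4 × 3.08 / 4 = 1.0780 per unit of net cost to the contributor — now above 1 — so contributing fully is weakly dominant for every player.
At the Nash equilibrium everyone contributes 42. Group total payoff = 1.4 × 3.08 × 168 = 724.42.

724.42 dollars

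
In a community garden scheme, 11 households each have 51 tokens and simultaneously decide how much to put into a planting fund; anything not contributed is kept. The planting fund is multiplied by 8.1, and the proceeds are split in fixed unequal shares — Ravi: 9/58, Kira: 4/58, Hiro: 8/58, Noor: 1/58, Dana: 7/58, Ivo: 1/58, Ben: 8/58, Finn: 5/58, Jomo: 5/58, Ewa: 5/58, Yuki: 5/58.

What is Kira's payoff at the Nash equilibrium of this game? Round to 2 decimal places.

136.47 tokens

Player j's private return per contributed unit is 8.1 × (j's share). Contributing is weakly dominant for j when that share is at least 1/8.1 = 0.1235, and contributing 0 is dominant otherwise.
The shares above 0.1235 belong to Ravi, Hiro and Ben, contributing 51 each; the remaining 8 contribute 0. Total contributed: 153.
Kira keeps 51 and receives 8.1 × 153 × 4/58 = 85.47 from the planting fund, for a payoff of 136.47.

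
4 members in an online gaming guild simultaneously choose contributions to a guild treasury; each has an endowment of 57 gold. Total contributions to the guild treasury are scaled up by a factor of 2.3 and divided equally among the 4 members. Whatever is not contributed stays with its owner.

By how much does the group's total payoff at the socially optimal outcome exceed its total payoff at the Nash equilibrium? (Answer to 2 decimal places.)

296.40 gold

Each contributed unit returns 2.3/4 = 0.5750 to its contributor — below 1 — so contributing 0 is dominant for every player. At the Nash equilibrium everyone keeps their 57, and the group total is 4 × 57 = 228.
Each contributed unit returns 2.300 to the group as a whole (0.5750 to each of 4 players), which exceeds 1, so the social optimum is full contribution: group total = 2.300 × 228 = 524.40.
Efficiency loss = 524.40 − 228 = 296.40.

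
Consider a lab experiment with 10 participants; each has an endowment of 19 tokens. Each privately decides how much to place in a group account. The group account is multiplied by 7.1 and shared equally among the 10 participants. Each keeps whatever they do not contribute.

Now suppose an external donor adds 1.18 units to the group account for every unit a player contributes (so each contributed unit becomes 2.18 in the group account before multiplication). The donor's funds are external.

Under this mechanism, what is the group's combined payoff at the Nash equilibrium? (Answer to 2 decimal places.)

Under the mechanism each unit contributed yields 7.1 × 2.18 / 10 = 1.5478 back to its contributor per unit of net cost, which exceeds 1, making full contribution the dominant choice for everyone.
So the Nash equilibrium is full contribution by all 10; the group earns 7.1 × 2.18 × 190 = 2940.82.

2940.82 tokens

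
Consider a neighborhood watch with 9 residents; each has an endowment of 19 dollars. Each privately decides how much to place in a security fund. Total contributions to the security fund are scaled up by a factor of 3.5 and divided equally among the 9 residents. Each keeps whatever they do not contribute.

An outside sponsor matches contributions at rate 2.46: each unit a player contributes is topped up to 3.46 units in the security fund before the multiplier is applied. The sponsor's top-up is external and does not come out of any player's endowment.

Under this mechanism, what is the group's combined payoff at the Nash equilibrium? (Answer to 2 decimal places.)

2070.81 dollars

With the mechanism, a contributed unit returns 3.5 × 3.46 / 9 = 1.3456 per unit of net cost to the contributor — now above 1 — so contributing fully is weakly dominant for every player.
So the Nash equilibrium is full contribution by all 9; the group earns 3.5 × 3.46 × 171 = 2070.81.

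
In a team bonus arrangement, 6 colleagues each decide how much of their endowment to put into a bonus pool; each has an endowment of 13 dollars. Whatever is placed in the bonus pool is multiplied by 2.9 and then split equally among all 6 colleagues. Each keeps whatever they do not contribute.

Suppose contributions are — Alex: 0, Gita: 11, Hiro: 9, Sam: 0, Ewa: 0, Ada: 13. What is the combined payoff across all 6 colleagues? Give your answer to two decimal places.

Total contributed: 0 + 11 + 9 + 0 + 0 + 13 = 33; total kept: 6 × 13 − 33 = 45.
The bonus pool pays out 2.9 × 33 = 95.70 in aggregate.
Group total = 45 + 95.70 = 140.70.

140.70 dollars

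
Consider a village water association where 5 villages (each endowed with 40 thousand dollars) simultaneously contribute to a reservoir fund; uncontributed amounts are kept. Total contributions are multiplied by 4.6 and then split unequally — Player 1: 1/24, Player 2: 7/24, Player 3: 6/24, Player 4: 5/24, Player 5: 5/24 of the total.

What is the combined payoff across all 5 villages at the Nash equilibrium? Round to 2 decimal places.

Player j's private return per contributed unit is 4.6 × (j's share). Contributing is weakly dominant for j when that share is at least 1/4.6 = 0.2174, and contributing 0 is dominant otherwise.
The shares above 0.2174 belong to Player 2 and Player 3, contributing 40 each; the remaining 3 contribute 0. Total contributed: 80.
The reservoir fund pays out 4.6 × 80 = 368.00 in total (split across the unequal shares, but the aggregate is all that matters for the group sum).
The 3 free-riders keep 40 each, adding 120. Group total = 120 + 368.00 = 488.00.

488.00 thousand dollars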